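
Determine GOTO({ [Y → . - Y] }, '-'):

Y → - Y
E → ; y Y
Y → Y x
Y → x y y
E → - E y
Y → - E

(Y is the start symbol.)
{ [Y → - . Y], [Y → . - E], [Y → . - Y], [Y → . Y x], [Y → . x y y] }

GOTO(I, '-') = CLOSURE({ [A → αX.β] : [A → α.Xβ] ∈ I, X = '-' })

Items with dot before '-', with the dot advanced:
  [Y → . - Y] → [Y → - . Y]
Closure of the advanced items:
  [Y → - . Y] has the dot before Y: add [Y → . - Y], [Y → . Y x], [Y → . x y y], [Y → . - E]

GOTO = { [Y → - . Y], [Y → . - E], [Y → . - Y], [Y → . Y x], [Y → . x y y] }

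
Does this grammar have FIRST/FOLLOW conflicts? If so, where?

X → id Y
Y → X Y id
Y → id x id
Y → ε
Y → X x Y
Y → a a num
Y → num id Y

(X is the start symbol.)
Yes. Y → X Y id with FOLLOW(Y) on { 'id' }; Y → id x id with FOLLOW(Y) on { 'id' }; Y → X x Y with FOLLOW(Y) on { 'id' }; Y → a a num with FOLLOW(Y) on { 'a' }; Y → num id Y with FOLLOW(Y) on { 'num' }

Nullable non-terminals: Y.
FIRST sets used below: FIRST(X) = { 'id' }

Y: nullable alternative(s) Y → ε; FOLLOW(Y) = { $, 'a', 'id', 'num', 'x' }
  Y → X Y id: FIRST \ {ε} = { 'id' } — overlaps FOLLOW(Y) on { 'id' }: CONFLICT
  Y → id x id: FIRST \ {ε} = { 'id' } — overlaps FOLLOW(Y) on { 'id' }: CONFLICT
  Y → ε: FIRST \ {ε} = { } — this is the only nullable alternative, skip
  Y → X x Y: FIRST \ {ε} = { 'id' } — overlaps FOLLOW(Y) on { 'id' }: CONFLICT
  Y → a a num: FIRST \ {ε} = { 'a' } — overlaps FOLLOW(Y) on { 'a' }: CONFLICT
  Y → num id Y: FIRST \ {ε} = { 'num' } — overlaps FOLLOW(Y) on { 'num' }: CONFLICT

X has no nullable alternative, so no FIRST/FOLLOW check is needed there.

So the grammar has 5 FIRST/FOLLOW conflicts (marked CONFLICT above).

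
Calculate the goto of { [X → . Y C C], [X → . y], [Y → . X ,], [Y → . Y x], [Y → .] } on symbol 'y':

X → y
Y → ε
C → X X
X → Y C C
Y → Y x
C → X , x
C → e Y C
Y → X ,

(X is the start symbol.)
{ [X → y .] }

GOTO(I, 'y') = CLOSURE({ [A → αX.β] : [A → α.Xβ] ∈ I, X = 'y' })

Items with dot before 'y', with the dot advanced:
  [X → . y] → [X → y .]
Closure adds nothing (no advanced item has the dot before a non-terminal).

GOTO = { [X → y .] }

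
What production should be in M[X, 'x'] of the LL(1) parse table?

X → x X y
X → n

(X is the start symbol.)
To find M[X, 'x'], we find productions for X where 'x' is in the predict set (PREDICT(N → α) = (FIRST(α) \ {ε}) ∪ (FOLLOW(N) if α ⇒* ε)).

X → x X y: PREDICT = { 'x' }
  'x' is in predict set, so this production goes in M[X, 'x']
X → n: PREDICT = { 'n' }

M[X, 'x'] = X → x X y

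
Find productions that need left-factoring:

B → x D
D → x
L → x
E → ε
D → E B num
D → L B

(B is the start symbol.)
Left-factoring is needed when two productions for the same non-terminal
share a common prefix on the right-hand side.

Productions for D:
  D → x
  D → E B num
  D → L B

No common prefixes found.

Answer: No, left-factoring is not needed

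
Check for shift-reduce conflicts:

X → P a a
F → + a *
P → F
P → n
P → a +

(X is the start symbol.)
Augment with X' → X and build the canonical LR(0) collection (I0 = CLOSURE({[X' → . X]}), then GOTO on every symbol after a dot until no new states appear). It has 12 states:
  I0: { [F → . + a *], [P → . F], [P → . a +], [P → . n], [X → . P a a], [X' → . X] }  — shift
  I1: { [F → + . a *] }  — shift
  I2: { [P → F .] }  — reduce
  I3: { [X → P . a a] }  — shift
  I4: { [X' → X .] }  — accept
  I5: { [P → a . +] }  — shift
  I6: { [P → n .] }  — reduce
  I7: { [P → a + .] }  — reduce
  I8: { [X → P a . a] }  — shift
  I9: { [X → P a a .] }  — reduce
  I10: { [F → + a . *] }  — shift
  I11: { [F → + a * .] }  — reduce

No state contains both a complete item and a shift item.

Answer: No shift-reduce conflicts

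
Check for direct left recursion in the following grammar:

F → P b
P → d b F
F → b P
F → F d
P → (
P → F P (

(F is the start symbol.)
F → P b: starts with P
P → d b F: starts with d
F → b P: starts with b
F → F d: LEFT RECURSIVE (starts with F)
P → (: starts with '('
P → F P (: starts with F

The grammar has direct left recursion on: F.

Answer: Yes, F is left-recursive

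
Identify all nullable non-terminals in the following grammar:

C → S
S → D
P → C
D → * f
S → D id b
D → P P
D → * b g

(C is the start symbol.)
A non-terminal is nullable if it can derive ε (the empty string): either it has an ε-production, or it has a production whose right-hand side consists entirely of nullable non-terminals.

There are no ε-productions, so no non-terminal can derive ε.
No non-terminals are nullable.

Answer: None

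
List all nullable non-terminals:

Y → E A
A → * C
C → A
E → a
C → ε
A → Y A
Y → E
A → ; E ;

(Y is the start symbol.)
{ 'C' }

ε-productions: C → ε
So C is immediately nullable.
No further non-terminal can be added: every production for the remaining non-terminals contains a terminal or a non-nullable non-terminal.
Nullable = { 'C' }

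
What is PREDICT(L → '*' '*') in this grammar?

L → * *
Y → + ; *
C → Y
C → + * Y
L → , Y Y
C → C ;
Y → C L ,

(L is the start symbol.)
{ '*' }

PREDICT(L → '*' '*') = (FIRST(RHS) \ {ε}) ∪ (FOLLOW(L) if ε ∈ FIRST(RHS), i.e. RHS ⇒* ε)
FIRST('*' '*') = { '*' }
ε ∉ FIRST('*' '*'), so FOLLOW(L) is not added.
PREDICT(L → '*' '*') = { '*' }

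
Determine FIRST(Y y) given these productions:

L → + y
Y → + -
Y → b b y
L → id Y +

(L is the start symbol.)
FIRST sets of the non-terminals involved (from the grammar, by fixed-point iteration):
  FIRST(Y) = { '+', 'b' }

To compute FIRST(Y y), process the symbols left to right:
Symbol Y is a non-terminal. Add FIRST(Y) \ {ε} = { '+', 'b' }
Y is not nullable (ε ∉ FIRST(Y)), so stop here.
FIRST(Y y) = { '+', 'b' }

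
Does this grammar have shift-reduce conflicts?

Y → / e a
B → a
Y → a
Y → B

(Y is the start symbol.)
A shift-reduce conflict occurs when an LR(0) state has both:
  - a complete (reduce) item [A → α .] (dot at the end), and
  - a shift item [B → β . c γ] (dot before a terminal).

Augment with Y' → Y and build the canonical LR(0) collection (I0 = CLOSURE({[Y' → . Y]}), then GOTO on every symbol after a dot until no new states appear). It has 7 states:
  I0: { [B → . a], [Y → . / e a], [Y → . B], [Y → . a], [Y' → . Y] }  — shift
  I1: { [Y → / . e a] }  — shift
  I2: { [Y → B .] }  — reduce
  I3: { [Y' → Y .] }  — accept
  I4: { [B → a .], [Y → a .] }  — 2 reduces
  I5: { [Y → / e . a] }  — shift
  I6: { [Y → / e a .] }  — reduce

No state contains both a complete item and a shift item.

Answer: No shift-reduce conflicts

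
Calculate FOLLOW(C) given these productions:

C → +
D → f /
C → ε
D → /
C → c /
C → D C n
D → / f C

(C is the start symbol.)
To compute FOLLOW(C), find every occurrence of C on a right-hand side N → α C β: add FIRST(β) \ {ε}, and if β is empty or nullable also add FOLLOW(N). Iterate to a fixed point.

C is the start symbol, so $ ∈ FOLLOW(C).
In C → D C n: C is followed by n, add FIRST(n) \ {ε} = { 'n' }
In D → / f C: C is at the end, add FOLLOW(D)

The FOLLOW sets referred to above (computed the same way, to a fixed point):
  FOLLOW(D) = { '+', '/', 'c', 'f', 'n' }

Taking the union: FOLLOW(C) = { $, '+', '/', 'c', 'f', 'n' }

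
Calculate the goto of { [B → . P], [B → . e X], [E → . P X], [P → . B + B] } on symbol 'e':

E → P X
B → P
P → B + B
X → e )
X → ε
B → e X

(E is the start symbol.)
GOTO(I, 'e') = CLOSURE({ [A → αX.β] : [A → α.Xβ] ∈ I, X = 'e' })

Items with dot before 'e', with the dot advanced:
  [B → . e X] → [B → e . X]
Closure of the advanced items:
  [B → e . X] has the dot before X: add [X → . e )], [X → .]

GOTO = { [B → e . X], [X → . e )], [X → .] }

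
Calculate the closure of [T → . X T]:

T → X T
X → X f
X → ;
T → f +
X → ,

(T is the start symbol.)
{ [T → . X T], [X → . ,], [X → . ;], [X → . X f] }

Start with: [T → . X T]
  [T → . X T] has the dot before X: add [X → . X f], [X → . ;], [X → . ,]
No further items can be added.

CLOSURE = { [T → . X T], [X → . ,], [X → . ;], [X → . X f] }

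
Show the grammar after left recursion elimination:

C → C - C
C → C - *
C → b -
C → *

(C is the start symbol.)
C is directly left-recursive. The standard transformation for
  A → A α₁ | ... | A α_m | β₁ | ... | β_n
is
  A  → β₁ A' | ... | β_n A'
  A' → α₁ A' | ... | α_m A' | ε

C → b - becomes C → b - C'
C → * becomes C → * C'
C → C - C becomes C' → - C C'
C → C - * becomes C' → - * C'
Add C' → ε

Resulting grammar:
C → b - C'
C → * C'
C' → - C C'
C' → - * C'
C' → ε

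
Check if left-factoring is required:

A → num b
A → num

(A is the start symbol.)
Left-factoring is needed when two productions for the same non-terminal
share a common prefix on the right-hand side.

Productions for A:
  A → num b
  A → num

Found common prefix 'num' in productions for A

Answer: Yes, A has productions with common prefix 'num'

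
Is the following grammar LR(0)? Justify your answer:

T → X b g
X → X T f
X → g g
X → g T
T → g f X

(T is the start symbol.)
No. Shift-reduce conflict between [X → g g .] and [T → . g f X]

Augment with T' → T and build the canonical LR(0) collection (I0 = CLOSURE({[T' → . T]}), then GOTO on every symbol after a dot until no new states appear). It has 13 states:
  I0: { [T → . X b g], [T → . g f X], [T' → . T], [X → . X T f], [X → . g T], [X → . g g] }  — shift
  I1: { [T' → T .] }  — accept
  I2: { [T → . X b g], [T → . g f X], [T → X . b g], [X → . X T f], [X → . g T], [X → . g g], [X → X . T f] }  — shift
  I3: { [T → . X b g], [T → . g f X], [T → g . f X], [X → . X T f], [X → . g T], [X → . g g], [X → g . T], [X → g . g] }  — shift
  I4: { [X → g T .] }  — reduce
  I5: { [T → g f . X], [X → . X T f], [X → . g T], [X → . g g] }  — shift
  I6: { [T → . X b g], [T → . g f X], [T → g . f X], [X → . X T f], [X → . g T], [X → . g g], [X → g . T], [X → g . g], [X → g g .] }  — shift, reduce
  I7: { [T → . X b g], [T → . g f X], [T → g f X .], [X → . X T f], [X → . g T], [X → . g g], [X → X . T f] }  — shift, reduce
  I8: { [T → . X b g], [T → . g f X], [X → . X T f], [X → . g T], [X → . g g], [X → g . T], [X → g . g] }  — shift
  I9: { [X → X T . f] }  — shift
  I10: { [X → X T f .] }  — reduce
  I11: { [T → X b . g] }  — shift
  I12: { [T → X b g .] }  — reduce

Conflict in state I6:
  Shift-reduce conflict between [X → g g .] and [T → . g f X]
So the grammar is NOT LR(0).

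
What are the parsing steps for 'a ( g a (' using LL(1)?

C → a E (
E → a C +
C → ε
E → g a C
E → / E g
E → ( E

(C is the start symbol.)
LL(1) parsing maintains a stack (initially the start symbol over $) and the input. At each step: if the stack top is a terminal, match it against the current input token; if it is a non-terminal N, replace it with the RHS of M[N, lookahead] (the unique production whose predict set contains the lookahead).

Stack is shown with the top on the left.

Stack      Input        Action
------------------------------
C $        a ( g a ( $  output C → a E (
a E ( $    a ( g a ( $  match 'a'
E ( $      ( g a ( $    output E → ( E
( E ( $    ( g a ( $    match '('
E ( $      g a ( $      output E → g a C
g a C ( $  g a ( $      match 'g'
a C ( $    a ( $        match 'a'
C ( $      ( $          output C → ε
( $        ( $          match '('
$          $            accept

The string is accepted.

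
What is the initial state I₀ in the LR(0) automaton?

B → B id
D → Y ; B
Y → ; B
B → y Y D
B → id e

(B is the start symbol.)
First, augment the grammar with B' → B
I₀ = CLOSURE({ [B' → . B] }):
  [B' → . B] has the dot before B: add [B → . B id], [B → . y Y D], [B → . id e]
No further items can be added.

I₀ = { [B → . B id], [B → . id e], [B → . y Y D], [B' → . B] }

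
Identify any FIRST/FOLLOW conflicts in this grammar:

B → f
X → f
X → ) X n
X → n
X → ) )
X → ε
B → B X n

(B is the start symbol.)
Yes. X → n with FOLLOW(X) on { 'n' }

Nullable non-terminals: X.

X: nullable alternative(s) X → ε; FOLLOW(X) = { 'n' }
  X → f: FIRST \ {ε} = { 'f' } — disjoint from FOLLOW(X)
  X → ) X n: FIRST \ {ε} = { ')' } — disjoint from FOLLOW(X)
  X → n: FIRST \ {ε} = { 'n' } — overlaps FOLLOW(X) on { 'n' }: CONFLICT
  X → ) ): FIRST \ {ε} = { ')' } — disjoint from FOLLOW(X)
  X → ε: FIRST \ {ε} = { } — this is the only nullable alternative, skip

B has no nullable alternative, so no FIRST/FOLLOW check is needed there.

So the grammar has 1 FIRST/FOLLOW conflict (marked CONFLICT above).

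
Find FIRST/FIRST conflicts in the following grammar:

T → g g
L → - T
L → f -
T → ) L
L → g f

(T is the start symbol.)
No FIRST/FIRST conflicts.

Productions for T:
  T → g g: FIRST = { 'g' }
  T → ) L: FIRST = { ')' }
Productions for L:
  L → - T: FIRST = { '-' }
  L → f -: FIRST = { 'f' }
  L → g f: FIRST = { 'g' }

All alternatives of each non-terminal have pairwise disjoint FIRST sets.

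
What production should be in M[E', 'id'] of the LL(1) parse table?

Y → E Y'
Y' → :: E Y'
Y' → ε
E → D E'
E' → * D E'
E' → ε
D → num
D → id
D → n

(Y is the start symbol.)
Empty (error entry)

To find M[E', 'id'], we find productions for E' where 'id' is in the predict set (PREDICT(N → α) = (FIRST(α) \ {ε}) ∪ (FOLLOW(N) if α ⇒* ε)).

Relevant sets:
  FOLLOW(E') = { $, '::' }

E' → * D E': PREDICT = { '*' }
E' → ε: PREDICT = { $, '::' }

M[E', 'id'] is empty (no production applies)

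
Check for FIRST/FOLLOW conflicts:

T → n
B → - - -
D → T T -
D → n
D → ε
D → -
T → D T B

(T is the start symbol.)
Nullable non-terminals: D.
FIRST sets used below: FIRST(T) = { '-', 'n' }

D: nullable alternative(s) D → ε; FOLLOW(D) = { '-', 'n' }
  D → T T -: FIRST \ {ε} = { '-', 'n' } — overlaps FOLLOW(D) on { '-', 'n' }: CONFLICT
  D → n: FIRST \ {ε} = { 'n' } — overlaps FOLLOW(D) on { 'n' }: CONFLICT
  D → ε: FIRST \ {ε} = { } — this is the only nullable alternative, skip
  D → -: FIRST \ {ε} = { '-' } — overlaps FOLLOW(D) on { '-' }: CONFLICT

B, T have no nullable alternative, so no FIRST/FOLLOW check is needed there.

So the grammar has 3 FIRST/FOLLOW conflicts (marked CONFLICT above).

Answer: Yes. D → T T '-' with FOLLOW(D) on { '-', 'n' }; D → n with FOLLOW(D) on { 'n' }; D → '-' with FOLLOW(D) on { '-' }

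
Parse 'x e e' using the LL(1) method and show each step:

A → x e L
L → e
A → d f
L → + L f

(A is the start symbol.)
LL(1) parsing maintains a stack (initially the start symbol over $) and the input. At each step: if the stack top is a terminal, match it against the current input token; if it is a non-terminal N, replace it with the RHS of M[N, lookahead] (the unique production whose predict set contains the lookahead).

Stack is shown with the top on the left.

Stack    Input    Action
------------------------
A $      x e e $  output A → x e L
x e L $  x e e $  match 'x'
e L $    e e $    match 'e'
L $      e $      output L → e
e $      e $      match 'e'
$        $        accept

The string is accepted.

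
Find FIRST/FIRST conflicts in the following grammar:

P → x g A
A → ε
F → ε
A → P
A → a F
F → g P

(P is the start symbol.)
FIRST sets of the non-terminals at (or reachable through a nullable prefix from) the front of some alternative:
  FIRST(P) = { 'x' }

Productions for A:
  A → ε: FIRST = { ε }
  A → P: FIRST = { 'x' }
  A → a F: FIRST = { 'a' }
Productions for F:
  F → ε: FIRST = { ε }
  F → g P: FIRST = { 'g' }
P has only one production, so no FIRST/FIRST conflict is possible there.

All alternatives of each non-terminal have pairwise disjoint FIRST sets.

Answer: No FIRST/FIRST conflicts.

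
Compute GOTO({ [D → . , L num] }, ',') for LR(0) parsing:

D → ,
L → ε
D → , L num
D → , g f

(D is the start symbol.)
GOTO(I, ',') = CLOSURE({ [A → αX.β] : [A → α.Xβ] ∈ I, X = ',' })

Items with dot before ',', with the dot advanced:
  [D → . , L num] → [D → , . L num]
Closure of the advanced items:
  [D → , . L num] has the dot before L: add [L → .]

GOTO = { [D → , . L num], [L → .] }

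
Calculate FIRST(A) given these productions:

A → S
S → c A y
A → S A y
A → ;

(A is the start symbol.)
{ ';', 'c' }

To compute FIRST(A), examine every production with A on the left-hand side, reading each right-hand side left to right until a non-nullable symbol is reached.

FIRST sets of the other non-terminals involved (by the same procedure, iterated to a fixed point):
  FIRST(S) = { 'c' }

From A → S:
  - S is a non-terminal: add FIRST(S) \ {ε} = { 'c' }
    S is not nullable, so stop
From A → S A y:
  - S is a non-terminal: add FIRST(S) \ {ε} = { 'c' }
    S is not nullable, so stop
From A → ;:
  - ';' is a terminal: add ';' and stop

Collecting: FIRST(A) = { ';', 'c' }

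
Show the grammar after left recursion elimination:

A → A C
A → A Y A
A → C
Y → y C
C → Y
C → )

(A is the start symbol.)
A is directly left-recursive. The standard transformation for
  A → A α₁ | ... | A α_m | β₁ | ... | β_n
is
  A  → β₁ A' | ... | β_n A'
  A' → α₁ A' | ... | α_m A' | ε

A → C becomes A → C A'
A → A C becomes A' → C A'
A → A Y A becomes A' → Y A A'
Add A' → ε

Productions for other non-terminals are unchanged:
  Y → y C
  C → Y
  C → )

Resulting grammar:
A → C A'
A' → C A'
A' → Y A A'
A' → ε
Y → y C
C → Y
C → )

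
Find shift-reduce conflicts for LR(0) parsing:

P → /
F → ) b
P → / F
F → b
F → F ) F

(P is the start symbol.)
Yes — I1: [P → / .] vs [F → . ) b]; I4: [P → / F .] vs [F → F . ) F]; I7: [F → F ) F .] vs [F → F . ) F]

Augment with P' → P and build the canonical LR(0) collection (I0 = CLOSURE({[P' → . P]}), then GOTO on every symbol after a dot until no new states appear). It has 9 states:
  I0: { [P → . / F], [P → . /], [P' → . P] }  — shift
  I1: { [F → . ) b], [F → . F ) F], [F → . b], [P → / . F], [P → / .] }  — shift, reduce
  I2: { [P' → P .] }  — accept
  I3: { [F → ) . b] }  — shift
  I4: { [F → F . ) F], [P → / F .] }  — shift, reduce
  I5: { [F → b .] }  — reduce
  I6: { [F → . ) b], [F → . F ) F], [F → . b], [F → F ) . F] }  — shift
  I7: { [F → F ) F .], [F → F . ) F] }  — shift, reduce
  I8: { [F → ) b .] }  — reduce

I1 contains reduce item [P → / .] and shift items [F → . ) b], [F → . b] — shift-reduce conflict.
I4 contains reduce item [P → / F .] and shift item [F → F . ) F] — shift-reduce conflict.
I7 contains reduce item [F → F ) F .] and shift item [F → F . ) F] — shift-reduce conflict.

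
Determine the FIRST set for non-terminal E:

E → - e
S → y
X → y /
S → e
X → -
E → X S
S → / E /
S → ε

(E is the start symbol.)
{ '-', 'y' }

FIRST sets of the other non-terminals involved (by the same procedure, iterated to a fixed point):
  FIRST(X) = { '-', 'y' }

From E → - e:
  - '-' is a terminal: add '-' and stop
From E → X S:
  - X is a non-terminal: add FIRST(X) \ {ε} = { '-', 'y' }
    X is not nullable, so stop

Collecting: FIRST(E) = { '-', 'y' }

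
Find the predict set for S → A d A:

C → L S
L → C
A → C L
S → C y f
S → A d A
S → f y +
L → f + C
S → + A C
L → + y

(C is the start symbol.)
PREDICT(S → A d A) = (FIRST(RHS) \ {ε}) ∪ (FOLLOW(S) if ε ∈ FIRST(RHS), i.e. RHS ⇒* ε)
FIRST(A) = { '+', 'f' }
FIRST(A d A) = { '+', 'f' }
ε ∉ FIRST(A d A), so FOLLOW(S) is not added.
PREDICT(S → A d A) = { '+', 'f' }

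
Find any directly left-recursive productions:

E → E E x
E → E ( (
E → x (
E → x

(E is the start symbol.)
Yes, E is left-recursive

Direct left recursion occurs when N → N α for some non-terminal N (the right-hand side begins with the left-hand side itself).

E → E E x: LEFT RECURSIVE (starts with E)
E → E ( (: LEFT RECURSIVE (starts with E)
E → x (: starts with x
E → x: starts with x

The grammar has direct left recursion on: E.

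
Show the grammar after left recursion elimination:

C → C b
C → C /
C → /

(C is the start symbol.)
C → / C'
C' → b C'
C' → / C'
C' → ε

C is directly left-recursive. The standard transformation for
  A → A α₁ | ... | A α_m | β₁ | ... | β_n
is
  A  → β₁ A' | ... | β_n A'
  A' → α₁ A' | ... | α_m A' | ε

C → / becomes C → / C'
C → C b becomes C' → b C'
C → C / becomes C' → / C'
Add C' → ε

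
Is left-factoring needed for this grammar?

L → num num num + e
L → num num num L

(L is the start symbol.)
Yes, L has productions with common prefix 'num num num'

Left-factoring is needed when two productions for the same non-terminal
share a common prefix on the right-hand side.

Productions for L:
  L → num num num + e
  L → num num num L

Found common prefix 'num num num' in productions for L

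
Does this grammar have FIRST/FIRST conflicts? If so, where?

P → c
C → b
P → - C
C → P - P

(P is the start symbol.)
No FIRST/FIRST conflicts.

FIRST sets of the non-terminals at (or reachable through a nullable prefix from) the front of some alternative:
  FIRST(P) = { '-', 'c' }

Productions for P:
  P → c: FIRST = { 'c' }
  P → - C: FIRST = { '-' }
Productions for C:
  C → b: FIRST = { 'b' }
  C → P - P: FIRST = { '-', 'c' }

All alternatives of each non-terminal have pairwise disjoint FIRST sets.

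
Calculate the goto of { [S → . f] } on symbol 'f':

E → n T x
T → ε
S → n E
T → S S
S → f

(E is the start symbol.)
GOTO(I, 'f') = CLOSURE({ [A → αX.β] : [A → α.Xβ] ∈ I, X = 'f' })

Items with dot before 'f', with the dot advanced:
  [S → . f] → [S → f .]
Closure adds nothing (no advanced item has the dot before a non-terminal).

GOTO = { [S → f .] }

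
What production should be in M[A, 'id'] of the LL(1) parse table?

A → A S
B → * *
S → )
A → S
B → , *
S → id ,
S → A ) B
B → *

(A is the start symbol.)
To find M[A, 'id'], we find productions for A where 'id' is in the predict set (PREDICT(N → α) = (FIRST(α) \ {ε}) ∪ (FOLLOW(N) if α ⇒* ε)).

Relevant sets:
  FIRST(A) = { ')', 'id' }
  FIRST(S) = { ')', 'id' }

A → A S: PREDICT = { ')', 'id' }
  'id' is in predict set, so this production goes in M[A, 'id']
A → S: PREDICT = { ')', 'id' }
  'id' is in predict set, so this production goes in M[A, 'id']

M[A, 'id'] = A → A S, A → S  (a multiply-defined cell — the grammar is not LL(1))

Answer: A → A S, A → S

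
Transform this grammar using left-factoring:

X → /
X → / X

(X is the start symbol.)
Left-factoring transforms A → αβ₁ | αβ₂ into A → αA' and A' → β₁ | β₂
(α is the longest common prefix among the alternatives). Repeat until
no nonterminal has two alternatives with a common prefix.

Round 1: X has alternatives sharing prefix '/'. Introduce X': X → / X'
  Add: X' → ε
  Add: X' → X

No remaining common prefixes — done.

Resulting grammar:
X → / X'
X' → ε
X' → X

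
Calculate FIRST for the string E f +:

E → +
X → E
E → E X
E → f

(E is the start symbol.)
FIRST sets of the non-terminals involved (from the grammar, by fixed-point iteration):
  FIRST(E) = { '+', 'f' }

To compute FIRST(E f +), process the symbols left to right:
Symbol E is a non-terminal. Add FIRST(E) \ {ε} = { '+', 'f' }
E is not nullable (ε ∉ FIRST(E)), so stop here.
FIRST(E f +) = { '+', 'f' }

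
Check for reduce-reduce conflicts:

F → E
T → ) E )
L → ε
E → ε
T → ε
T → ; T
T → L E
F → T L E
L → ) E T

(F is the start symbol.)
Yes — I0: [E → .] vs [L → .]; I2: [L → .] vs [T → .]; I10: [L → .] vs [T → .]; I14: [L → .] vs [T → .]; I15: [E → .] vs [T → ) E ) .]

A reduce-reduce conflict occurs when an LR(0) state has two complete items [A → α .] and [B → β .] — both call for a reduction, and with no lookahead the parser cannot choose between them.

Augment with F' → F and build the canonical LR(0) collection (I0 = CLOSURE({[F' → . F]}), then GOTO on every symbol after a dot until no new states appear). It has 16 states:
  I0: { [E → .], [F → . E], [F → . T L E], [F' → . F], [L → . ) E T], [L → .], [T → . ) E )], [T → . ; T], [T → . L E], [T → .] }  — shift, 3 reduces
  I1: { [E → .], [L → ) . E T], [T → ) . E )] }  — reduce
  I2: { [L → . ) E T], [L → .], [T → . ) E )], [T → . ; T], [T → . L E], [T → .], [T → ; . T] }  — shift, 2 reduces
  I3: { [F → E .] }  — reduce
  I4: { [F' → F .] }  — accept
  I5: { [E → .], [T → L . E] }  — reduce
  I6: { [F → T . L E], [L → . ) E T], [L → .] }  — shift, reduce
  I7: { [E → .], [L → ) . E T] }  — reduce
  I8: { [E → .], [F → T L . E] }  — reduce
  I9: { [F → T L E .] }  — reduce
  I10: { [L → ) E . T], [L → . ) E T], [L → .], [T → . ) E )], [T → . ; T], [T → . L E], [T → .] }  — shift, 2 reduces
  I11: { [L → ) E T .] }  — reduce
  I12: { [T → L E .] }  — reduce
  I13: { [T → ; T .] }  — reduce
  I14: { [L → ) E . T], [L → . ) E T], [L → .], [T → ) E . )], [T → . ) E )], [T → . ; T], [T → . L E], [T → .] }  — shift, 2 reduces
  I15: { [E → .], [L → ) . E T], [T → ) . E )], [T → ) E ) .] }  — 2 reduces

I0 contains complete items [E → .], [L → .], [T → .] — reduce-reduce conflict.
I2 contains complete items [L → .], [T → .] — reduce-reduce conflict.
I10 contains complete items [L → .], [T → .] — reduce-reduce conflict.
I14 contains complete items [L → .], [T → .] — reduce-reduce conflict.
I15 contains complete items [E → .], [T → ) E ) .] — reduce-reduce conflict.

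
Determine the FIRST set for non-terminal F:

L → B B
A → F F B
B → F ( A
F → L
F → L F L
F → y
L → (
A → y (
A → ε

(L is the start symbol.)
To compute FIRST(F), examine every production with F on the left-hand side, reading each right-hand side left to right until a non-nullable symbol is reached.

FIRST sets of the other non-terminals involved (by the same procedure, iterated to a fixed point):
  FIRST(L) = { '(', 'y' }

From F → L:
  - L is a non-terminal: add FIRST(L) \ {ε} = { '(', 'y' }
    L is not nullable, so stop
From F → L F L:
  - L is a non-terminal: add FIRST(L) \ {ε} = { '(', 'y' }
    L is not nullable, so stop
From F → y:
  - y is a terminal: add 'y' and stop

Collecting: FIRST(F) = { '(', 'y' }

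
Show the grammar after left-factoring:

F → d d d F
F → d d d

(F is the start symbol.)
F → d d d F'
F' → F
F' → ε

Left-factoring transforms A → αβ₁ | αβ₂ into A → αA' and A' → β₁ | β₂
(α is the longest common prefix among the alternatives). Repeat until
no nonterminal has two alternatives with a common prefix.

Round 1: F has alternatives sharing prefix 'd d d'. Introduce F': F → d d d F'
  Add: F' → F
  Add: F' → ε

No remaining common prefixes — done.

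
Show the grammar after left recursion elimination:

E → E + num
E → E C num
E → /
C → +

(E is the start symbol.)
E is directly left-recursive. The standard transformation for
  A → A α₁ | ... | A α_m | β₁ | ... | β_n
is
  A  → β₁ A' | ... | β_n A'
  A' → α₁ A' | ... | α_m A' | ε

E → / becomes E → / E'
E → E + num becomes E' → + num E'
E → E C num becomes E' → C num E'
Add E' → ε

Productions for other non-terminals are unchanged:
  C → +

Resulting grammar:
E → / E'
E' → + num E'
E' → C num E'
E' → ε
C → +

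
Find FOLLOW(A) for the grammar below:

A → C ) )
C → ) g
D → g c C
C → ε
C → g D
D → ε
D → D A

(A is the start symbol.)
{ $, ')', 'g' }

A is the start symbol, so $ ∈ FOLLOW(A).
In D → D A: A is at the end, add FOLLOW(D)

The FOLLOW sets referred to above (computed the same way, to a fixed point):
  FOLLOW(D) = { ')', 'g' }

Taking the union: FOLLOW(A) = { $, ')', 'g' }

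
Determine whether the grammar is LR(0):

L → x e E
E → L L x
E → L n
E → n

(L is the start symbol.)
Augment with L' → L and build the canonical LR(0) collection (I0 = CLOSURE({[L' → . L]}), then GOTO on every symbol after a dot until no new states appear). It has 10 states:
  I0: { [L → . x e E], [L' → . L] }  — shift
  I1: { [L' → L .] }  — accept
  I2: { [L → x . e E] }  — shift
  I3: { [E → . L L x], [E → . L n], [E → . n], [L → . x e E], [L → x e . E] }  — shift
  I4: { [L → x e E .] }  — reduce
  I5: { [E → L . L x], [E → L . n], [L → . x e E] }  — shift
  I6: { [E → n .] }  — reduce
  I7: { [E → L L . x] }  — shift
  I8: { [E → L n .] }  — reduce
  I9: { [E → L L x .] }  — reduce

Every state is either a pure shift/goto state or contains exactly one complete item and nothing to shift — no conflicts. The grammar is LR(0).

Answer: Yes, the grammar is LR(0)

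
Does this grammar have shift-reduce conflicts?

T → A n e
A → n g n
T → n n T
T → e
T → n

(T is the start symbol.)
A shift-reduce conflict occurs when an LR(0) state has both:
  - a complete (reduce) item [A → α .] (dot at the end), and
  - a shift item [B → β . c γ] (dot before a terminal).

Augment with T' → T and build the canonical LR(0) collection (I0 = CLOSURE({[T' → . T]}), then GOTO on every symbol after a dot until no new states appear). It has 11 states:
  I0: { [A → . n g n], [T → . A n e], [T → . e], [T → . n n T], [T → . n], [T' → . T] }  — shift
  I1: { [T → A . n e] }  — shift
  I2: { [T' → T .] }  — accept
  I3: { [T → e .] }  — reduce
  I4: { [A → n . g n], [T → n . n T], [T → n .] }  — shift, reduce
  I5: { [A → n g . n] }  — shift
  I6: { [A → . n g n], [T → . A n e], [T → . e], [T → . n n T], [T → . n], [T → n n . T] }  — shift
  I7: { [T → n n T .] }  — reduce
  I8: { [A → n g n .] }  — reduce
  I9: { [T → A n . e] }  — shift
  I10: { [T → A n e .] }  — reduce

I4 contains reduce item [T → n .] and shift items [A → n . g n], [T → n . n T] — shift-reduce conflict.

Answer: Yes — I4: [T → n .] vs [A → n . g n]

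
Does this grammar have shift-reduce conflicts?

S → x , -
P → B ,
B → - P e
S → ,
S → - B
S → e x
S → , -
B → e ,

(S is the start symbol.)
Augment with S' → S and build the canonical LR(0) collection (I0 = CLOSURE({[S' → . S]}), then GOTO on every symbol after a dot until no new states appear). It has 18 states:
  I0: { [S → . , -], [S → . ,], [S → . - B], [S → . e x], [S → . x , -], [S' → . S] }  — shift
  I1: { [S → , . -], [S → , .] }  — shift, reduce
  I2: { [B → . - P e], [B → . e ,], [S → - . B] }  — shift
  I3: { [S' → S .] }  — accept
  I4: { [S → e . x] }  — shift
  I5: { [S → x . , -] }  — shift
  I6: { [S → x , . -] }  — shift
  I7: { [S → x , - .] }  — reduce
  I8: { [S → e x .] }  — reduce
  I9: { [B → - . P e], [B → . - P e], [B → . e ,], [P → . B ,] }  — shift
  I10: { [S → - B .] }  — reduce
  I11: { [B → e . ,] }  — shift
  I12: { [B → e , .] }  — reduce
  I13: { [P → B . ,] }  — shift
  I14: { [B → - P . e] }  — shift
  I15: { [B → - P e .] }  — reduce
  I16: { [P → B , .] }  — reduce
  I17: { [S → , - .] }  — reduce

I1 contains reduce item [S → , .] and shift item [S → , . -] — shift-reduce conflict.

Answer: Yes — I1: [S → , .] vs [S → , . -]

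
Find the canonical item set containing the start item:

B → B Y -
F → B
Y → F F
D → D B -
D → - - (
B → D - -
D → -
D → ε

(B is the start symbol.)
First, augment the grammar with B' → B
I₀ = CLOSURE({ [B' → . B] }):
  [B' → . B] has the dot before B: add [B → . B Y -], [B → . D - -]
  [B → . D - -] has the dot before D: add [D → . D B -], [D → . - - (], [D → . -], [D → .]
No further items can be added.

I₀ = { [B → . B Y -], [B → . D - -], [B' → . B], [D → . - - (], [D → . -], [D → . D B -], [D → .] }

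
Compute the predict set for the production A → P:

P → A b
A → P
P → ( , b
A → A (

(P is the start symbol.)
{ '(' }

PREDICT(A → P) = (FIRST(RHS) \ {ε}) ∪ (FOLLOW(A) if ε ∈ FIRST(RHS), i.e. RHS ⇒* ε)
FIRST(P) = { '(' }
FIRST(P) = { '(' }
ε ∉ FIRST(P), so FOLLOW(A) is not added.
PREDICT(A → P) = { '(' }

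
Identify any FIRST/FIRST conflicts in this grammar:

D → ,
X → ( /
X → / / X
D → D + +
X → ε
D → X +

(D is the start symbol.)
Yes. D → ',' / D → D '+' '+' on { ',' }; D → D '+' '+' / D → X '+' on { '(', '+', '/' }

FIRST sets of the non-terminals at (or reachable through a nullable prefix from) the front of some alternative:
  FIRST(D) = { '(', '+', ',', '/' }
  FIRST(X) = { '(', '/', ε }

Productions for D:
  D → ,: FIRST = { ',' }
  D → D + +: FIRST = { '(', '+', ',', '/' }
  D → X +: FIRST = { '(', '+', '/' }
Productions for X:
  X → ( /: FIRST = { '(' }
  X → / / X: FIRST = { '/' }
  X → ε: FIRST = { ε }

Conflict for D: D → , and D → D + +
  Overlap: { ',' }
Conflict for D: D → D + + and D → X +
  Overlap: { '(', '+', '/' }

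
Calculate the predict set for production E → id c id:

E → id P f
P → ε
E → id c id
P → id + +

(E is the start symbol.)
PREDICT(E → id c id) = (FIRST(RHS) \ {ε}) ∪ (FOLLOW(E) if ε ∈ FIRST(RHS), i.e. RHS ⇒* ε)
FIRST(id c id) = { 'id' }
ε ∉ FIRST(id c id), so FOLLOW(E) is not added.
PREDICT(E → id c id) = { 'id' }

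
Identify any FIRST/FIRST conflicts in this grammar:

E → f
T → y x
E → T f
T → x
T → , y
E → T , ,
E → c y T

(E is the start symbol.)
Yes. E → T f / E → T ',' ',' on { ',', 'x', 'y' }

A FIRST/FIRST conflict occurs when two productions N → α and N → β for the same non-terminal have FIRST(α) ∩ FIRST(β) ≠ ∅ (with ε ∈ FIRST of a nullable right-hand side, so two nullable alternatives also conflict).

FIRST sets of the non-terminals at (or reachable through a nullable prefix from) the front of some alternative:
  FIRST(T) = { ',', 'x', 'y' }

Productions for E:
  E → f: FIRST = { 'f' }
  E → T f: FIRST = { ',', 'x', 'y' }
  E → T , ,: FIRST = { ',', 'x', 'y' }
  E → c y T: FIRST = { 'c' }
Productions for T:
  T → y x: FIRST = { 'y' }
  T → x: FIRST = { 'x' }
  T → , y: FIRST = { ',' }

Conflict for E: E → T f and E → T , ,
  Overlap: { ',', 'x', 'y' }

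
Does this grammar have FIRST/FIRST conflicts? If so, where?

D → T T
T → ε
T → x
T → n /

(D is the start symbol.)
Productions for T:
  T → ε: FIRST = { ε }
  T → x: FIRST = { 'x' }
  T → n /: FIRST = { 'n' }
D has only one production, so no FIRST/FIRST conflict is possible there.

All alternatives of each non-terminal have pairwise disjoint FIRST sets.

Answer: No FIRST/FIRST conflicts.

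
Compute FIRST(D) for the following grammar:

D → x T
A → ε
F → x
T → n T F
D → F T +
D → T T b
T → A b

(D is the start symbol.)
{ 'b', 'n', 'x' }

FIRST sets of the other non-terminals involved (by the same procedure, iterated to a fixed point):
  FIRST(F) = { 'x' }
  FIRST(T) = { 'b', 'n' }

From D → x T:
  - x is a terminal: add 'x' and stop
From D → F T +:
  - F is a non-terminal: add FIRST(F) \ {ε} = { 'x' }
    F is not nullable, so stop
From D → T T b:
  - T is a non-terminal: add FIRST(T) \ {ε} = { 'b', 'n' }
    T is not nullable, so stop

Collecting: FIRST(D) = { 'b', 'n', 'x' }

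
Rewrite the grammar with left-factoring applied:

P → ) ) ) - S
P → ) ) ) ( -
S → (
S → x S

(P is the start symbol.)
Left-factoring transforms A → αβ₁ | αβ₂ into A → αA' and A' → β₁ | β₂
(α is the longest common prefix among the alternatives). Repeat until
no nonterminal has two alternatives with a common prefix.

Round 1: P has alternatives sharing prefix ') ) )'. Introduce P': P → ) ) ) P'
  Add: P' → - S
  Add: P' → ( -

No remaining common prefixes — done.

Resulting grammar:
P → ) ) ) P'
P' → - S
P' → ( -
S → (
S → x S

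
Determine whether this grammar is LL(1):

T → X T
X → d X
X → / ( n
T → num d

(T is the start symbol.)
A grammar is LL(1) if for each non-terminal N with multiple productions, the predict sets of those productions are pairwise disjoint, where PREDICT(N → α) = (FIRST(α) \ {ε}) ∪ (FOLLOW(N) if α ⇒* ε).

Relevant sets:
  FIRST(X) = { '/', 'd' }

For T:
  PREDICT(T → X T) = { '/', 'd' }
  PREDICT(T → num d) = { 'num' }
For X:
  PREDICT(X → d X) = { 'd' }
  PREDICT(X → '/' '(' n) = { '/' }

All predict sets are disjoint. The grammar IS LL(1).

Answer: Yes, the grammar is LL(1).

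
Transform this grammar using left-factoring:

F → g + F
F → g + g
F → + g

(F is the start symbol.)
F → g + F'
F' → F
F' → g
F → + g

Left-factoring transforms A → αβ₁ | αβ₂ into A → αA' and A' → β₁ | β₂
(α is the longest common prefix among the alternatives). Repeat until
no nonterminal has two alternatives with a common prefix.

Round 1: F has alternatives sharing prefix 'g +'. Introduce F': F → g + F'
  Add: F' → F
  Add: F' → g

No remaining common prefixes — done.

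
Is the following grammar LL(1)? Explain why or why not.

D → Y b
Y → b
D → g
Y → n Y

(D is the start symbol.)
Yes, the grammar is LL(1).

A grammar is LL(1) if for each non-terminal N with multiple productions, the predict sets of those productions are pairwise disjoint, where PREDICT(N → α) = (FIRST(α) \ {ε}) ∪ (FOLLOW(N) if α ⇒* ε).

Relevant sets:
  FIRST(Y) = { 'b', 'n' }

For D:
  PREDICT(D → Y b) = { 'b', 'n' }
  PREDICT(D → g) = { 'g' }
For Y:
  PREDICT(Y → b) = { 'b' }
  PREDICT(Y → n Y) = { 'n' }

All predict sets are disjoint. The grammar IS LL(1).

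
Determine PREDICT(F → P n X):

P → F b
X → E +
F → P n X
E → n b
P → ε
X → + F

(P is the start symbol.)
{ 'n' }

PREDICT(F → P n X) = (FIRST(RHS) \ {ε}) ∪ (FOLLOW(F) if ε ∈ FIRST(RHS), i.e. RHS ⇒* ε)
FIRST(P) = { 'n', ε }
FIRST(P n X) = { 'n' }
ε ∉ FIRST(P n X), so FOLLOW(F) is not added.
PREDICT(F → P n X) = { 'n' }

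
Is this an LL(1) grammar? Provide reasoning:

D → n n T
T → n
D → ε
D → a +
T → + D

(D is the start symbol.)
Yes, the grammar is LL(1).

A grammar is LL(1) if for each non-terminal N with multiple productions, the predict sets of those productions are pairwise disjoint, where PREDICT(N → α) = (FIRST(α) \ {ε}) ∪ (FOLLOW(N) if α ⇒* ε).

Relevant sets:
  FOLLOW(D) = { $ }

For D:
  PREDICT(D → n n T) = { 'n' }
  PREDICT(D → ε) = { $ }
  PREDICT(D → a '+') = { 'a' }
For T:
  PREDICT(T → n) = { 'n' }
  PREDICT(T → '+' D) = { '+' }

All predict sets are disjoint. The grammar IS LL(1).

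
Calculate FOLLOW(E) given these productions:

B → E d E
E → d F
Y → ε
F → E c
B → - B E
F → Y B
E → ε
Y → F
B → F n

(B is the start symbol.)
{ $, '-', 'c', 'd', 'n' }

In B → E d E: E is followed by d E, add FIRST(d E) \ {ε} = { 'd' }
In B → E d E: E is at the end, add FOLLOW(B)
In F → E c: E is followed by c, add FIRST(c) \ {ε} = { 'c' }
In B → - B E: E is at the end, add FOLLOW(B)

The FOLLOW sets referred to above (computed the same way, to a fixed point):
  FOLLOW(B) = { $, '-', 'c', 'd', 'n' }

Taking the union: FOLLOW(E) = { $, '-', 'c', 'd', 'n' }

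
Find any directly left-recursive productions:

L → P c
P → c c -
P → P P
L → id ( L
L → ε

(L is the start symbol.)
Yes, P is left-recursive

Direct left recursion occurs when N → N α for some non-terminal N (the right-hand side begins with the left-hand side itself).

L → P c: starts with P
P → c c -: starts with c
P → P P: LEFT RECURSIVE (starts with P)
L → id ( L: starts with id
L → ε: starts with ε

The grammar has direct left recursion on: P.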